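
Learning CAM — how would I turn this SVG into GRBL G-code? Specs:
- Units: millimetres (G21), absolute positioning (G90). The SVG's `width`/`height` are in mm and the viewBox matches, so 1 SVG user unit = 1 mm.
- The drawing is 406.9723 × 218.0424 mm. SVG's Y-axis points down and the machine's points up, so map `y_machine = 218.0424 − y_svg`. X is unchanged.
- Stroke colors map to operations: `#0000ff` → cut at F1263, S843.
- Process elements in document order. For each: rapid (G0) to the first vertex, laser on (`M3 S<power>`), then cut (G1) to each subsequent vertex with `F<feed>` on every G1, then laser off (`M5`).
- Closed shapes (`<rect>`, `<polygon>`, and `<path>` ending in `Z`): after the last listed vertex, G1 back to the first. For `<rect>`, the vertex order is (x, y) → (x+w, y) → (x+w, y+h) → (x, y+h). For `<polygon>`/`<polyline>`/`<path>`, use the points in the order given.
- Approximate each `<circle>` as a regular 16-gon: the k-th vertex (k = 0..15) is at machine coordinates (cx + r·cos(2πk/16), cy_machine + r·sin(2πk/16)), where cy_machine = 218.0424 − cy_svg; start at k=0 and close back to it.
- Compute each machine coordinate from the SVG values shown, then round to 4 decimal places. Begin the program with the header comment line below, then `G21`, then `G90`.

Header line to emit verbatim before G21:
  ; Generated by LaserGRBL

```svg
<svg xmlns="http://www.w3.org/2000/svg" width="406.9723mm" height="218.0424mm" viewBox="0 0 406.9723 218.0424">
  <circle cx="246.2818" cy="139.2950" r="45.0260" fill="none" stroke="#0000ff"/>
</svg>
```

; Generated by LaserGRBL
G21
G90
G0 X291.3078 Y78.7474
M3 S843
G1 X287.8804 Y95.9781 F1263
G1 X278.1200 Y110.5856 F1263
G1 X263.5125 Y120.3460 F1263
G1 X246.2818 Y123.7734 F1263
G1 X229.0511 Y120.3460 F1263
G1 X214.4436 Y110.5856 F1263
G1 X204.6832 Y95.9781 F1263
G1 X201.2558 Y78.7474 F1263
G1 X204.6832 Y61.5167 F1263
G1 X214.4436 Y46.9092 F1263
G1 X229.0511 Y37.1488 F1263
G1 X246.2818 Y33.7214 F1263
G1 X263.5125 Y37.1488 F1263
G1 X278.1200 Y46.9092 F1263
G1 X287.8804 Y61.5167 F1263
G1 X291.3078 Y78.7474 F1263
M5

Since the viewBox matches the mm dimensions, user units are millimetres directly. The only transform is the Y-flip y_m = 218.0424 − y_svg.

Shape 1 is a circle drawn with `<circle>`. Its stroke #0000ff means cut at S843, F1263. After flipping Y the toolpath is (291.3078,78.7474) → (287.8804,95.9781) → (278.1200,110.5856) → (263.5125,120.3460) → (246.2818,123.7734) → (229.0511,120.3460) → (214.4436,110.5856) → (204.6832,95.9781) → (201.2558,78.7474) → (204.6832,61.5167) → (214.4436,46.9092) → (229.0511,37.1488) → (246.2818,33.7214) → (263.5125,37.1488) → (278.1200,46.9092) → (287.8804,61.5167) → (291.3078,78.7474), returning to the start.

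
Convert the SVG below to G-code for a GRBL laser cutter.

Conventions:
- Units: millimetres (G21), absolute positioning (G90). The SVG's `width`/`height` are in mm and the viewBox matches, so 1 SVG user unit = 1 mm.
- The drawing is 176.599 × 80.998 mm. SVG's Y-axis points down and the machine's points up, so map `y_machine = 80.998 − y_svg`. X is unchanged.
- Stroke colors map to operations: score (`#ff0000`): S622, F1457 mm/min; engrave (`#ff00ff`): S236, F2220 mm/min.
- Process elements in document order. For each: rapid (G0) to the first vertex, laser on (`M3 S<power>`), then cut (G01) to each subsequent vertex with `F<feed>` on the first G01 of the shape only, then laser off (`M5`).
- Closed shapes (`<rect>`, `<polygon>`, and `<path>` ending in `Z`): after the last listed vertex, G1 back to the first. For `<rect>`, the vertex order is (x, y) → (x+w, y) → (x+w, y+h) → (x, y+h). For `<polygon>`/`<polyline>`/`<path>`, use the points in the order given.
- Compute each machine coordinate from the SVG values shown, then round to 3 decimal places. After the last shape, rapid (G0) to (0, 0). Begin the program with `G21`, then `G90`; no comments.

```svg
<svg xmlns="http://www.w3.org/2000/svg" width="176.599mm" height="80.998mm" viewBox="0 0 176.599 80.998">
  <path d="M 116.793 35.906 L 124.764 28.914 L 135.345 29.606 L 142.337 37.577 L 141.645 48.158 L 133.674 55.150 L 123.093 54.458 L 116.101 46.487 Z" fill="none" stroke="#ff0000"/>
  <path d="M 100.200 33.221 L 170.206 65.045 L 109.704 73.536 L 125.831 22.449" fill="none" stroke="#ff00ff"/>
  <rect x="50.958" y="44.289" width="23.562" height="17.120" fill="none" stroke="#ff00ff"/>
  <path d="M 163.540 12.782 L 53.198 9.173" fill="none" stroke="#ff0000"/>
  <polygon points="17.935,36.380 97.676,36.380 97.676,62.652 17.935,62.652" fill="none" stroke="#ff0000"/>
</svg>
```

1 u = 1 mm; y_m = 80.998 − y.

[1] `<path>` regular polygon, #ff0000→score S622 F1457: (116.793,45.092) → (124.764,52.084) → (135.345,51.392) → (142.337,43.421) → (141.645,32.840) → (133.674,25.848) → (123.093,26.540) → (116.101,34.511) → (116.793,45.092) (closed)

[2] `<path>` open polyline, #ff00ff→engrave S236 F2220: (100.200,47.777) → (170.206,15.953) → (109.704,7.462) → (125.831,58.549)

[3] `<rect>` rectangle, #ff00ff→engrave S236 F2220: (50.958,36.709) → (74.520,36.709) → (74.520,19.589) → (50.958,19.589) → (50.958,36.709) (closed)

[4] `<path>` line segment, #ff0000→score S622 F1457: (163.540,68.216) → (53.198,71.825)

[5] `<polygon>` rectangle, #ff0000→score S622 F1457: (17.935,44.618) → (97.676,44.618) → (97.676,18.346) → (17.935,18.346) → (17.935,44.618) (closed)

G21
G90
G0 X116.793 Y45.092
M3 S622
G01 X124.764 Y52.084 F1457
G01 X135.345 Y51.392
G01 X142.337 Y43.421
G01 X141.645 Y32.840
G01 X133.674 Y25.848
G01 X123.093 Y26.540
G01 X116.101 Y34.511
G01 X116.793 Y45.092
M5
G0 X100.200 Y47.777
M3 S236
G01 X170.206 Y15.953 F2220
G01 X109.704 Y7.462
G01 X125.831 Y58.549
M5
G0 X50.958 Y36.709
M3 S236
G01 X74.520 Y36.709 F2220
G01 X74.520 Y19.589
G01 X50.958 Y19.589
G01 X50.958 Y36.709
M5
G0 X163.540 Y68.216
M3 S622
G01 X53.198 Y71.825 F1457
M5
G0 X17.935 Y44.618
M3 S622
G01 X97.676 Y44.618 F1457
G01 X97.676 Y18.346
G01 X17.935 Y18.346
G01 X17.935 Y44.618
M5
G0 X0.000 Y0.000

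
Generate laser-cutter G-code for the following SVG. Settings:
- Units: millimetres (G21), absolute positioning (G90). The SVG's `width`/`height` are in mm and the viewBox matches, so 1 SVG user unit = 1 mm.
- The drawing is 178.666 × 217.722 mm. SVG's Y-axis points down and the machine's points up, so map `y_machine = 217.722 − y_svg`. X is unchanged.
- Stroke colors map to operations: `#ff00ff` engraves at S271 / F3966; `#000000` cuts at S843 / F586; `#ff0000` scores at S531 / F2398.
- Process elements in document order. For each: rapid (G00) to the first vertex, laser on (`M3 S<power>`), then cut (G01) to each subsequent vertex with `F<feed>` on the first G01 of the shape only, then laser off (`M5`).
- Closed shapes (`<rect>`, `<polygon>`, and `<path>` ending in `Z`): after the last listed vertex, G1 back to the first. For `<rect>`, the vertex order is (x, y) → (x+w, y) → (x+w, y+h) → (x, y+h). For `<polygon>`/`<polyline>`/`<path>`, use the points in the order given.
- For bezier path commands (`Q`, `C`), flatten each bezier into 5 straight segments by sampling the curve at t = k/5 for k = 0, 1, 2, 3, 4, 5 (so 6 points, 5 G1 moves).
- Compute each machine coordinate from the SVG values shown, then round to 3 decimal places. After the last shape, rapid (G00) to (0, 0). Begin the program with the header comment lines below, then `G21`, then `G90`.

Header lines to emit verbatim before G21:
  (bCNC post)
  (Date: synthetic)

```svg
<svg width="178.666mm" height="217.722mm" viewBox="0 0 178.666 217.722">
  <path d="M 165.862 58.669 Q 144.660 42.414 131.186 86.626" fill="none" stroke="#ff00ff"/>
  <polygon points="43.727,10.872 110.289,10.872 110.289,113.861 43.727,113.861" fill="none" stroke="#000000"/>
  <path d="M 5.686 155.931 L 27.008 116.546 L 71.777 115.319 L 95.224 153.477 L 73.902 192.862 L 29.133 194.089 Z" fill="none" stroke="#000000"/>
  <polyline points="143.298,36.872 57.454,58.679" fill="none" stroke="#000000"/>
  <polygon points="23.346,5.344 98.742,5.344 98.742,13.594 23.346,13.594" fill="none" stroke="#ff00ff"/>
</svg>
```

viewBox `0 0 178.666 217.722` with mm width/height → 1 unit = 1 mm. Flip: y_m = 217.722 − y_svg.

**Shape 1** — `<path>` quadratic bezier, stroke `#ff00ff` → engrave (S271, F3966). Control points (SVG): P0=(165.862,58.669), P1=(144.660,42.414), P2=(131.186,86.626); sampled at t=k/5. Machine vertices: (165.862,159.053) → (157.690,163.136) → (150.137,162.382) → (143.202,156.791) → (136.885,146.362) → (131.186,131.096). Open path.

**Shape 2** — `<polygon>` rectangle, stroke `#000000` → cut (S843, F586). Machine vertices: (43.727,206.850) → (110.289,206.850) → (110.289,103.861) → (43.727,103.861) → (43.727,206.850). Closed: final G1 returns to the first vertex.

**Shape 3** — `<path>` regular polygon, stroke `#000000` → cut (S843, F586). Machine vertices: (5.686,61.791) → (27.008,101.176) → (71.777,102.403) → (95.224,64.245) → (73.902,24.860) → (29.133,23.633) → (5.686,61.791). Closed: final G1 returns to the first vertex.

**Shape 4** — `<polyline>` line segment, stroke `#000000` → cut (S843, F586). Machine vertices: (143.298,180.850) → (57.454,159.043). Open path.

**Shape 5** — `<polygon>` rectangle, stroke `#ff00ff` → engrave (S271, F3966). Machine vertices: (23.346,212.378) → (98.742,212.378) → (98.742,204.128) → (23.346,204.128) → (23.346,212.378). Closed: final G1 returns to the first vertex.

(bCNC post)
(Date: synthetic)
G21
G90
G00 X165.862 Y159.053
M3 S271
G01 X157.690 Y163.136 F3966
G01 X150.137 Y162.382
G01 X143.202 Y156.791
G01 X136.885 Y146.362
G01 X131.186 Y131.096
M5
G00 X43.727 Y206.850
M3 S843
G01 X110.289 Y206.850 F586
G01 X110.289 Y103.861
G01 X43.727 Y103.861
G01 X43.727 Y206.850
M5
G00 X5.686 Y61.791
M3 S843
G01 X27.008 Y101.176 F586
G01 X71.777 Y102.403
G01 X95.224 Y64.245
G01 X73.902 Y24.860
G01 X29.133 Y23.633
G01 X5.686 Y61.791
M5
G00 X143.298 Y180.850
M3 S843
G01 X57.454 Y159.043 F586
M5
G00 X23.346 Y212.378
M3 S271
G01 X98.742 Y212.378 F3966
G01 X98.742 Y204.128
G01 X23.346 Y204.128
G01 X23.346 Y212.378
M5
G00 X0.000 Y0.000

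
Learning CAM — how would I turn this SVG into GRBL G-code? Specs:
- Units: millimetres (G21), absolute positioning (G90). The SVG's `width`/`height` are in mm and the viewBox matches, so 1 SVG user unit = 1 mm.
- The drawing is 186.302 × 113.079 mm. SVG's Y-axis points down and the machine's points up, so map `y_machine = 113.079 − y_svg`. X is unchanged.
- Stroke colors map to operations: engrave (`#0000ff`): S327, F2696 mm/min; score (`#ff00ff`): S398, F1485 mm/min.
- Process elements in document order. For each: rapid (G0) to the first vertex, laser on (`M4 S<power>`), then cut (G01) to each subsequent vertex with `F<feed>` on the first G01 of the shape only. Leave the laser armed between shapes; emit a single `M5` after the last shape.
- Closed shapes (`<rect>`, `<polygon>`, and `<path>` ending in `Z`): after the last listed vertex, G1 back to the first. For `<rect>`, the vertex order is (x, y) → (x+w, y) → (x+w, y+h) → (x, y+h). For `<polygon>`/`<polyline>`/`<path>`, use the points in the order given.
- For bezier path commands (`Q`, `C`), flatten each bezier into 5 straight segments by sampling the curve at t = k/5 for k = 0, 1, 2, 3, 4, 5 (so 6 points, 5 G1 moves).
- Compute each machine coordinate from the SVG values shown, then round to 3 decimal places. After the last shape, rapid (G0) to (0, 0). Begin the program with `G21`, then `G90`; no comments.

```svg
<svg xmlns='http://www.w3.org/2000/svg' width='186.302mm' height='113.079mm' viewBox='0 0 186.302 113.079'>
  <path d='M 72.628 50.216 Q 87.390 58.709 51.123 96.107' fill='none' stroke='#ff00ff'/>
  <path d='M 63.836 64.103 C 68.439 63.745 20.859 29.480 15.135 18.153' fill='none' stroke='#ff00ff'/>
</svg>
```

G21
G90
G0 X72.628 Y62.863
M4 S398
G01 X76.492 Y58.310 F1485
G01 X76.273 Y51.444
G01 X71.972 Y42.266
G01 X63.589 Y30.775
G01 X51.123 Y16.972
G0 X63.836 Y48.976
M4 S398
G01 X61.088 Y52.805 F1485
G01 X50.330 Y62.043
G01 X36.076 Y73.961
G01 X22.840 Y85.832
G01 X15.135 Y94.926
M5
G0 X0.000 Y0.000

viewBox `0 0 186.302 113.079` with mm width/height → 1 unit = 1 mm. Flip: y_m = 113.079 − y_svg.

**Shape 1** — `<path>` quadratic bezier, stroke `#ff00ff` → score (S398, F1485). Control points (SVG): P0=(72.628,50.216), P1=(87.390,58.709), P2=(51.123,96.107); sampled at t=k/5. Machine vertices: (72.628,62.863) → (76.492,58.310) → (76.273,51.444) → (71.972,42.266) → (63.589,30.775) → (51.123,16.972). Open path.

**Shape 2** — `<path>` cubic bezier, stroke `#ff00ff` → score (S398, F1485). Control points (SVG): P0=(63.836,64.103), P1=(68.439,63.745), P2=(20.859,29.480), P3=(15.135,18.153); sampled at t=k/5. Machine vertices: (63.836,48.976) → (61.088,52.805) → (50.330,62.043) → (36.076,73.961) → (22.840,85.832) → (15.135,94.926). Open path.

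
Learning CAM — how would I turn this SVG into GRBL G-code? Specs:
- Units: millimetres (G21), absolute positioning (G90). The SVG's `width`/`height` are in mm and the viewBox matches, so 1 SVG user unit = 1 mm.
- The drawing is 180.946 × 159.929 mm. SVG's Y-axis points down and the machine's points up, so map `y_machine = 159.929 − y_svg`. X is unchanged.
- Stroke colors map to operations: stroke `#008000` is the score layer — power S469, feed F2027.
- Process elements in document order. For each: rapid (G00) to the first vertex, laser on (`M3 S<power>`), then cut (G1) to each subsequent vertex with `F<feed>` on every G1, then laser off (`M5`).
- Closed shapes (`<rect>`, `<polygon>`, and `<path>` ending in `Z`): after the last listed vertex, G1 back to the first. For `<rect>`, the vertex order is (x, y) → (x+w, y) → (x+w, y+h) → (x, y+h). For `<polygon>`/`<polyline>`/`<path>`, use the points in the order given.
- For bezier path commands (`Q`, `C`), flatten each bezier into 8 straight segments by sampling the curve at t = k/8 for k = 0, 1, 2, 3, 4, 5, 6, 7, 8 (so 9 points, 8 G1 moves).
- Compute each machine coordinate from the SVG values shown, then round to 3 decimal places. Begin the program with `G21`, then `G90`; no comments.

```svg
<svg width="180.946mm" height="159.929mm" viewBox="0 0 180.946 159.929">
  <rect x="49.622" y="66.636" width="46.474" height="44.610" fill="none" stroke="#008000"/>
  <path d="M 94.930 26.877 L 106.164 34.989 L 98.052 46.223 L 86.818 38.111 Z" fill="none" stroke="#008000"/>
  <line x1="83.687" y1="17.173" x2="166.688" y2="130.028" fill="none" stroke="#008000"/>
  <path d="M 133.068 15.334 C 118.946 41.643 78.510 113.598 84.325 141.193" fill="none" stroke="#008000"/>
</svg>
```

Since the viewBox matches the mm dimensions, user units are millimetres directly. The only transform is the Y-flip y_m = 159.929 − y_svg.

Shape 1 is a rectangle drawn with `<rect>`. Its stroke #008000 means score at S469, F2027. After flipping Y the toolpath is (49.622,93.293) → (96.096,93.293) → (96.096,48.683) → (49.622,48.683) → (49.622,93.293), returning to the start.

Shape 2 is a regular polygon drawn with `<path>`. Its stroke #008000 means score at S469, F2027. After flipping Y the toolpath is (94.930,133.052) → (106.164,124.940) → (98.052,113.706) → (86.818,121.818) → (94.930,133.052), returning to the start.

Shape 3 is a line segment drawn with `<line>`. Its stroke #008000 means score at S469, F2027. After flipping Y the toolpath is (83.687,142.756) → (166.688,29.901).

Shape 4 is a cubic bezier drawn with `<path>`. Its stroke #008000 means score at S469, F2027. After flipping Y the toolpath is (133.068,144.595) → (126.681,132.765) → (118.676,117.711) → (109.906,100.487) → (101.220,82.148) → (93.469,63.748) → (87.502,46.343) → (84.171,30.988) → (84.325,18.736).

G21
G90
G00 X49.622 Y93.293
M3 S469
G1 X96.096 Y93.293 F2027
G1 X96.096 Y48.683 F2027
G1 X49.622 Y48.683 F2027
G1 X49.622 Y93.293 F2027
M5
G00 X94.930 Y133.052
M3 S469
G1 X106.164 Y124.940 F2027
G1 X98.052 Y113.706 F2027
G1 X86.818 Y121.818 F2027
G1 X94.930 Y133.052 F2027
M5
G00 X83.687 Y142.756
M3 S469
G1 X166.688 Y29.901 F2027
M5
G00 X133.068 Y144.595
M3 S469
G1 X126.681 Y132.765 F2027
G1 X118.676 Y117.711 F2027
G1 X109.906 Y100.487 F2027
G1 X101.220 Y82.148 F2027
G1 X93.469 Y63.748 F2027
G1 X87.502 Y46.343 F2027
G1 X84.171 Y30.988 F2027
G1 X84.325 Y18.736 F2027
M5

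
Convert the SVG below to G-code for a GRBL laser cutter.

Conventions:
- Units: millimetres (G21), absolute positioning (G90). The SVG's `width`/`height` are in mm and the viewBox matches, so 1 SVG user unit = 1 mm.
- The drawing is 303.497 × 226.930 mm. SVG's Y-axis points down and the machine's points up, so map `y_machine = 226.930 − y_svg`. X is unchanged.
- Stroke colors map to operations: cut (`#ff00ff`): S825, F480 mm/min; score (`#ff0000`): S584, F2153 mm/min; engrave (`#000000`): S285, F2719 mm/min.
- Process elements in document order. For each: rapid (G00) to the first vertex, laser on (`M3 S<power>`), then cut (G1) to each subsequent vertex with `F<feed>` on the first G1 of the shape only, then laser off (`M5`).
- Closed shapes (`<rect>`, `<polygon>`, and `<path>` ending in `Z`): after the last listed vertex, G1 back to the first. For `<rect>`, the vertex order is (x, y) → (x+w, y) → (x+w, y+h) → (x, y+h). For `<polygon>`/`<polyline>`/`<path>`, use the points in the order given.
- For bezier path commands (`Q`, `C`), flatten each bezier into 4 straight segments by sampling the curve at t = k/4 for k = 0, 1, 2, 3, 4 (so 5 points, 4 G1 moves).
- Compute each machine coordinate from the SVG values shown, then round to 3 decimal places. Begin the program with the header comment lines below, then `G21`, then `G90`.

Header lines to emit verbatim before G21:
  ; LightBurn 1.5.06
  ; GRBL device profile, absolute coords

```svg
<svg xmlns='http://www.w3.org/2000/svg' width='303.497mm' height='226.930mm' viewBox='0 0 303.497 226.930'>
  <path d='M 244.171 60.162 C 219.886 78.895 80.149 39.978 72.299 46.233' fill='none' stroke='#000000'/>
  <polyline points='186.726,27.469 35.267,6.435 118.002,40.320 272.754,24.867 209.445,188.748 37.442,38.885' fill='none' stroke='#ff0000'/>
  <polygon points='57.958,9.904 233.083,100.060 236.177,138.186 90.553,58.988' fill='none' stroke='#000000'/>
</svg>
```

1 u = 1 mm; y_m = 226.930 − y.

[1] `<path>` cubic bezier, #000000→engrave S285 F2719: (244.171,166.768) → (208.175,161.921) → (152.072,169.053) → (99.051,178.525) → (72.299,180.697)

[2] `<polyline>` open polyline, #ff0000→score S584 F2153: (186.726,199.461) → (35.267,220.495) → (118.002,186.610) → (272.754,202.063) → (209.445,38.182) → (37.442,188.045)

[3] `<polygon>` closed polygon, #000000→engrave S285 F2719: (57.958,217.026) → (233.083,126.870) → (236.177,88.744) → (90.553,167.942) → (57.958,217.026) (closed)

; LightBurn 1.5.06
; GRBL device profile, absolute coords
G21
G90
G00 X244.171 Y166.768
M3 S285
G1 X208.175 Y161.921 F2719
G1 X152.072 Y169.053
G1 X99.051 Y178.525
G1 X72.299 Y180.697
M5
G00 X186.726 Y199.461
M3 S584
G1 X35.267 Y220.495 F2153
G1 X118.002 Y186.610
G1 X272.754 Y202.063
G1 X209.445 Y38.182
G1 X37.442 Y188.045
M5
G00 X57.958 Y217.026
M3 S285
G1 X233.083 Y126.870 F2719
G1 X236.177 Y88.744
G1 X90.553 Y167.942
G1 X57.958 Y217.026
M5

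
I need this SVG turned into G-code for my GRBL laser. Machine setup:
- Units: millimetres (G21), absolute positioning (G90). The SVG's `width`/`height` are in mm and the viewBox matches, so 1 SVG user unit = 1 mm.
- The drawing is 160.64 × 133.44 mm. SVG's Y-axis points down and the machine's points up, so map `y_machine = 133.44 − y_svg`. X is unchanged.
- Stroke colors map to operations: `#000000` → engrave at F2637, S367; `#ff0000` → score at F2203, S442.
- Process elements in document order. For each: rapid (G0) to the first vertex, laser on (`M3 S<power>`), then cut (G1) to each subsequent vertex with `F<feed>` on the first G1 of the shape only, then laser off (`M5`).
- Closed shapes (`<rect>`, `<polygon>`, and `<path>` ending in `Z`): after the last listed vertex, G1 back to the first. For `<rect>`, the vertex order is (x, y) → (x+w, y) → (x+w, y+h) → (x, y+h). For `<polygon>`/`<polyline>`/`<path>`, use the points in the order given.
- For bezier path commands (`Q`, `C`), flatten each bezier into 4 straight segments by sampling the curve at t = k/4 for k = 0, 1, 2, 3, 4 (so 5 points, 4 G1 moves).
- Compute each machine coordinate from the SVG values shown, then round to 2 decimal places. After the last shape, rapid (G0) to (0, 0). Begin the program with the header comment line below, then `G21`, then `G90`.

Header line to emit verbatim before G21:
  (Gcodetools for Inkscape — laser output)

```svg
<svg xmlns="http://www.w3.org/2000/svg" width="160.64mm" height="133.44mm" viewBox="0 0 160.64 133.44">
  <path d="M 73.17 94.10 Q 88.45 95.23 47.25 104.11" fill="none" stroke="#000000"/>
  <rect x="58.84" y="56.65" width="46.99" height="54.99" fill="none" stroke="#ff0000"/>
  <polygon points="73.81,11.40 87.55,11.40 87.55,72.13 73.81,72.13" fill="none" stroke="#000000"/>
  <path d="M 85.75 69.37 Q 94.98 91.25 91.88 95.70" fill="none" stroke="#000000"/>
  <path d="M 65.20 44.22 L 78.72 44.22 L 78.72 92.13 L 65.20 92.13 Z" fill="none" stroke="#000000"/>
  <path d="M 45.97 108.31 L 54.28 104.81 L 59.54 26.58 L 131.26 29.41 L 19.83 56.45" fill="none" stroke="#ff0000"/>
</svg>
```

Since the viewBox matches the mm dimensions, user units are millimetres directly. The only transform is the Y-flip y_m = 133.44 − y_svg.

Shape 1 is a quadratic bezier drawn with `<path>`. Its stroke #000000 means engrave at S367, F2637. After flipping Y the toolpath is (73.17,39.34) → (77.28,38.29) → (74.33,36.27) → (64.32,33.29) → (47.25,29.33).

Shape 2 is a rectangle drawn with `<rect>`. Its stroke #ff0000 means score at S442, F2203. After flipping Y the toolpath is (58.84,76.79) → (105.83,76.79) → (105.83,21.80) → (58.84,21.80) → (58.84,76.79), returning to the start.

Shape 3 is a rectangle drawn with `<polygon>`. Its stroke #000000 means engrave at S367, F2637. After flipping Y the toolpath is (73.81,122.04) → (87.55,122.04) → (87.55,61.31) → (73.81,61.31) → (73.81,122.04), returning to the start.

Shape 4 is a quadratic bezier drawn with `<path>`. Its stroke #000000 means engrave at S367, F2637. After flipping Y the toolpath is (85.75,64.07) → (89.59,54.22) → (91.90,46.55) → (92.66,41.05) → (91.88,37.74).

Shape 5 is a rectangle drawn with `<path>`. Its stroke #000000 means engrave at S367, F2637. After flipping Y the toolpath is (65.20,89.22) → (78.72,89.22) → (78.72,41.31) → (65.20,41.31) → (65.20,89.22), returning to the start.

Shape 6 is a open polyline drawn with `<path>`. Its stroke #ff0000 means score at S442, F2203. After flipping Y the toolpath is (45.97,25.13) → (54.28,28.63) → (59.54,106.86) → (131.26,104.03) → (19.83,76.99).

(Gcodetools for Inkscape — laser output)
G21
G90
G0 X73.17 Y39.34
M3 S367
G1 X77.28 Y38.29 F2637
G1 X74.33 Y36.27
G1 X64.32 Y33.29
G1 X47.25 Y29.33
M5
G0 X58.84 Y76.79
M3 S442
G1 X105.83 Y76.79 F2203
G1 X105.83 Y21.80
G1 X58.84 Y21.80
G1 X58.84 Y76.79
M5
G0 X73.81 Y122.04
M3 S367
G1 X87.55 Y122.04 F2637
G1 X87.55 Y61.31
G1 X73.81 Y61.31
G1 X73.81 Y122.04
M5
G0 X85.75 Y64.07
M3 S367
G1 X89.59 Y54.22 F2637
G1 X91.90 Y46.55
G1 X92.66 Y41.05
G1 X91.88 Y37.74
M5
G0 X65.20 Y89.22
M3 S367
G1 X78.72 Y89.22 F2637
G1 X78.72 Y41.31
G1 X65.20 Y41.31
G1 X65.20 Y89.22
M5
G0 X45.97 Y25.13
M3 S442
G1 X54.28 Y28.63 F2203
G1 X59.54 Y106.86
G1 X131.26 Y104.03
G1 X19.83 Y76.99
M5
G0 X0.00 Y0.00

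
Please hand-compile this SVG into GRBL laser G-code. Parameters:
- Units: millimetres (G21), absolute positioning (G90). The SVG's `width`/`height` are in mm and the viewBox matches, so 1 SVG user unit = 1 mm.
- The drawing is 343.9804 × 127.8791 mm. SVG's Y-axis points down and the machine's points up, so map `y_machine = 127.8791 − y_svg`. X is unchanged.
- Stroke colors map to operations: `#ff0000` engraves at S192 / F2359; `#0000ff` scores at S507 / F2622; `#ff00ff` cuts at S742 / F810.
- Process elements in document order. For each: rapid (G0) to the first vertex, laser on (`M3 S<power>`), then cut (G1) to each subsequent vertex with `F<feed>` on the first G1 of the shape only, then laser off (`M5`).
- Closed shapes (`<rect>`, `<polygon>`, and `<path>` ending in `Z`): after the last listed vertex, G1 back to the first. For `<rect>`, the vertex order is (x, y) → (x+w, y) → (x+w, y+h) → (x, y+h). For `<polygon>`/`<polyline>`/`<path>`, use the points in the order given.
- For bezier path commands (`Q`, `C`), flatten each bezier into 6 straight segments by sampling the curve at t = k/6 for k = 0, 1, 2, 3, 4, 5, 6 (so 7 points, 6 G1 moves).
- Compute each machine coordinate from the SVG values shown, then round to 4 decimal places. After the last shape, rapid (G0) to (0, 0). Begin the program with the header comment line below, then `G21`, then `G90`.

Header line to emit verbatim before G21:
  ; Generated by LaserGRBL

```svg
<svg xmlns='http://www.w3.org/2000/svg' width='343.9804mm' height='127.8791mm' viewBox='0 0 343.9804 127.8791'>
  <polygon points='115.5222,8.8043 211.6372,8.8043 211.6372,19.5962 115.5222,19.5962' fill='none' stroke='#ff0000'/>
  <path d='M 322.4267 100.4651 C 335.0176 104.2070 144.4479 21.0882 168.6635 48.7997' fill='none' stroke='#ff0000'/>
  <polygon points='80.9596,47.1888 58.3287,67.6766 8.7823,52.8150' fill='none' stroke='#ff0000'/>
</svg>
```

viewBox `0 0 343.9804 127.8791` with mm width/height → 1 unit = 1 mm. Flip: y_m = 127.8791 − y_svg.

**Shape 1** — `<polygon>` rectangle, stroke `#ff0000` → engrave (S192, F2359). Machine vertices: (115.5222,119.0748) → (211.6372,119.0748) → (211.6372,108.2829) → (115.5222,108.2829) → (115.5222,119.0748). Closed: final G1 returns to the first vertex.

**Shape 2** — `<path>` cubic bezier, stroke `#ff0000` → engrave (S192, F2359). Control points (SVG): P0=(322.4267,100.4651), P1=(335.0176,104.2070), P2=(144.4479,21.0882), P3=(168.6635,48.7997); sampled at t=k/6. Machine vertices: (322.4267,27.4140) → (313.7270,31.8662) → (282.7769,45.3038) → (241.1858,62.2353) → (200.5635,77.1694) → (172.5195,84.6145) → (168.6635,79.0794). Open path.

**Shape 3** — `<polygon>` closed polygon, stroke `#ff0000` → engrave (S192, F2359). Machine vertices: (80.9596,80.6903) → (58.3287,60.2025) → (8.7823,75.0641) → (80.9596,80.6903). Closed: final G1 returns to the first vertex.

; Generated by LaserGRBL
G21
G90
G0 X115.5222 Y119.0748
M3 S192
G1 X211.6372 Y119.0748 F2359
G1 X211.6372 Y108.2829
G1 X115.5222 Y108.2829
G1 X115.5222 Y119.0748
M5
G0 X322.4267 Y27.4140
M3 S192
G1 X313.7270 Y31.8662 F2359
G1 X282.7769 Y45.3038
G1 X241.1858 Y62.2353
G1 X200.5635 Y77.1694
G1 X172.5195 Y84.6145
G1 X168.6635 Y79.0794
M5
G0 X80.9596 Y80.6903
M3 S192
G1 X58.3287 Y60.2025 F2359
G1 X8.7823 Y75.0641
G1 X80.9596 Y80.6903
M5
G0 X0.0000 Y0.0000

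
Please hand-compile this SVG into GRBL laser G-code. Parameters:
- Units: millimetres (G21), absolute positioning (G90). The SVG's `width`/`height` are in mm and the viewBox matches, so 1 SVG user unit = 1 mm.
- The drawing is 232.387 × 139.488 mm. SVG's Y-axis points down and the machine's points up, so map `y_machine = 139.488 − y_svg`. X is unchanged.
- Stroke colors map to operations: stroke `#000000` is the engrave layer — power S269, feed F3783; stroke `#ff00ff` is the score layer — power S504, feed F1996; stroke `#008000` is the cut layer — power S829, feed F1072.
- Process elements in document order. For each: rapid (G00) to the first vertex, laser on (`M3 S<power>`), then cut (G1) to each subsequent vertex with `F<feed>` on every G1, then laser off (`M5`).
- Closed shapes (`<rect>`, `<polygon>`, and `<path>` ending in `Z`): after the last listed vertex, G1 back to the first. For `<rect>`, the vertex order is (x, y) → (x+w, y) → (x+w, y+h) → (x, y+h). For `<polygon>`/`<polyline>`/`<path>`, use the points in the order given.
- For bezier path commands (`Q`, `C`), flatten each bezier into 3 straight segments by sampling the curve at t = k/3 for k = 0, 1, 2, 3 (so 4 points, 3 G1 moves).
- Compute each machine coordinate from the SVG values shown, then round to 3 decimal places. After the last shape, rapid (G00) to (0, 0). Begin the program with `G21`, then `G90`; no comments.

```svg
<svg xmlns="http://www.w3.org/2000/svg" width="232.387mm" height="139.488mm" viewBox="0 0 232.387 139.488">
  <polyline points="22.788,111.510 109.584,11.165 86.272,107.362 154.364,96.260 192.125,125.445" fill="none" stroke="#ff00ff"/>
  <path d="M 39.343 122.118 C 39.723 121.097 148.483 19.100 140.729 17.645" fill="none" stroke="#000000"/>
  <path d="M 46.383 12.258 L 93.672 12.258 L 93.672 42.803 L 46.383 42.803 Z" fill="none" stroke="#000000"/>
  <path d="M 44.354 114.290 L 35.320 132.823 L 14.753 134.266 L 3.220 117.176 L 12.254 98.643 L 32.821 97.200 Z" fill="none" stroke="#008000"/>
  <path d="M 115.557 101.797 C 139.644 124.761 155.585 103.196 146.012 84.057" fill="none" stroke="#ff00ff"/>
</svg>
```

1 u = 1 mm; y_m = 139.488 − y.

[1] `<polyline>` open polyline, #ff00ff→score S504 F1996: (22.788,27.978) → (109.584,128.323) → (86.272,32.126) → (154.364,43.228) → (192.125,14.043)

[2] `<path>` cubic bezier, #000000→engrave S269 F3783: (39.343,17.370) → (67.520,44.586) → (117.974,94.338) → (140.729,121.843)

[3] `<path>` rectangle, #000000→engrave S269 F3783: (46.383,127.230) → (93.672,127.230) → (93.672,96.685) → (46.383,96.685) → (46.383,127.230) (closed)

[4] `<path>` regular polygon, #008000→cut S829 F1072: (44.354,25.198) → (35.320,6.665) → (14.753,5.222) → (3.220,22.312) → (12.254,40.845) → (32.821,42.288) → (44.354,25.198) (closed)

[5] `<path>` cubic bezier, #ff00ff→score S504 F1996: (115.557,37.691) → (136.285,27.831) → (147.724,37.222) → (146.012,55.431)

G21
G90
G00 X22.788 Y27.978
M3 S504
G1 X109.584 Y128.323 F1996
G1 X86.272 Y32.126 F1996
G1 X154.364 Y43.228 F1996
G1 X192.125 Y14.043 F1996
M5
G00 X39.343 Y17.370
M3 S269
G1 X67.520 Y44.586 F3783
G1 X117.974 Y94.338 F3783
G1 X140.729 Y121.843 F3783
M5
G00 X46.383 Y127.230
M3 S269
G1 X93.672 Y127.230 F3783
G1 X93.672 Y96.685 F3783
G1 X46.383 Y96.685 F3783
G1 X46.383 Y127.230 F3783
M5
G00 X44.354 Y25.198
M3 S829
G1 X35.320 Y6.665 F1072
G1 X14.753 Y5.222 F1072
G1 X3.220 Y22.312 F1072
G1 X12.254 Y40.845 F1072
G1 X32.821 Y42.288 F1072
G1 X44.354 Y25.198 F1072
M5
G00 X115.557 Y37.691
M3 S504
G1 X136.285 Y27.831 F1996
G1 X147.724 Y37.222 F1996
G1 X146.012 Y55.431 F1996
M5
G00 X0.000 Y0.000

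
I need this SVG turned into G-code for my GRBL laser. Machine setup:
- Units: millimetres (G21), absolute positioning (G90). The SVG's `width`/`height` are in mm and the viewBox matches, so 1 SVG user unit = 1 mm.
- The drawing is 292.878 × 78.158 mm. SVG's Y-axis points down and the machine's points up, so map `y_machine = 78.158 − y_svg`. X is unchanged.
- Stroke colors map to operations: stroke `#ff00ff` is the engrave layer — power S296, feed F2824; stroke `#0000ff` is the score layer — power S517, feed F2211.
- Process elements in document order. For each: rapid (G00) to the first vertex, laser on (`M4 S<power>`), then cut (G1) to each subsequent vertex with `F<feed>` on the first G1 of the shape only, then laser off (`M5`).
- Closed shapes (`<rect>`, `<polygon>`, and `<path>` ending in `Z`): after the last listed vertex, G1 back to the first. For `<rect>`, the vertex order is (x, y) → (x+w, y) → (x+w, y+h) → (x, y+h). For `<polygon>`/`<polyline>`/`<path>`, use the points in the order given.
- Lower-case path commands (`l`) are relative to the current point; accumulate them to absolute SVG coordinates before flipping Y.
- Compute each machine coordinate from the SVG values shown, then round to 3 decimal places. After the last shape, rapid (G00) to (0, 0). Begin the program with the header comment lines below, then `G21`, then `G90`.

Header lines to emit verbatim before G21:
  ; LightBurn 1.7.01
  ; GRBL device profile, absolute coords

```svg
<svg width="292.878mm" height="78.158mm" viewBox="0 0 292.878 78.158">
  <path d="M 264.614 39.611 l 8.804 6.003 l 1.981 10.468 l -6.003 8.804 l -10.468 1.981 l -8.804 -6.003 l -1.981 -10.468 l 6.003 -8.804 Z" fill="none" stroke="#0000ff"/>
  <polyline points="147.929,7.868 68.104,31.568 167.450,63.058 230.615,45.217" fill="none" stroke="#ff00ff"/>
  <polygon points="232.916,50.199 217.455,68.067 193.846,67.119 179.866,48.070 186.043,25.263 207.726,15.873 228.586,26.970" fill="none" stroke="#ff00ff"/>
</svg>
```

viewBox `0 0 292.878 78.158` with mm width/height → 1 unit = 1 mm. Flip: y_m = 78.158 − y_svg.

**Shape 1** — `<path>` regular polygon, stroke `#0000ff` → score (S517, F2211). Machine vertices: (264.614,38.547) → (273.418,32.544) → (275.399,22.076) → (269.396,13.272) → (258.928,11.291) → (250.124,17.294) → (248.143,27.762) → (254.146,36.566) → (264.614,38.547). Closed: final G1 returns to the first vertex.

**Shape 2** — `<polyline>` open polyline, stroke `#ff00ff` → engrave (S296, F2824). Machine vertices: (147.929,70.290) → (68.104,46.590) → (167.450,15.100) → (230.615,32.941). Open path.

**Shape 3** — `<polygon>` regular polygon, stroke `#ff00ff` → engrave (S296, F2824). Machine vertices: (232.916,27.959) → (217.455,10.091) → (193.846,11.039) → (179.866,30.088) → (186.043,52.895) → (207.726,62.285) → (228.586,51.188) → (232.916,27.959). Closed: final G1 returns to the first vertex.

; LightBurn 1.7.01
; GRBL device profile, absolute coords
G21
G90
G00 X264.614 Y38.547
M4 S517
G1 X273.418 Y32.544 F2211
G1 X275.399 Y22.076
G1 X269.396 Y13.272
G1 X258.928 Y11.291
G1 X250.124 Y17.294
G1 X248.143 Y27.762
G1 X254.146 Y36.566
G1 X264.614 Y38.547
M5
G00 X147.929 Y70.290
M4 S296
G1 X68.104 Y46.590 F2824
G1 X167.450 Y15.100
G1 X230.615 Y32.941
M5
G00 X232.916 Y27.959
M4 S296
G1 X217.455 Y10.091 F2824
G1 X193.846 Y11.039
G1 X179.866 Y30.088
G1 X186.043 Y52.895
G1 X207.726 Y62.285
G1 X228.586 Y51.188
G1 X232.916 Y27.959
M5
G00 X0.000 Y0.000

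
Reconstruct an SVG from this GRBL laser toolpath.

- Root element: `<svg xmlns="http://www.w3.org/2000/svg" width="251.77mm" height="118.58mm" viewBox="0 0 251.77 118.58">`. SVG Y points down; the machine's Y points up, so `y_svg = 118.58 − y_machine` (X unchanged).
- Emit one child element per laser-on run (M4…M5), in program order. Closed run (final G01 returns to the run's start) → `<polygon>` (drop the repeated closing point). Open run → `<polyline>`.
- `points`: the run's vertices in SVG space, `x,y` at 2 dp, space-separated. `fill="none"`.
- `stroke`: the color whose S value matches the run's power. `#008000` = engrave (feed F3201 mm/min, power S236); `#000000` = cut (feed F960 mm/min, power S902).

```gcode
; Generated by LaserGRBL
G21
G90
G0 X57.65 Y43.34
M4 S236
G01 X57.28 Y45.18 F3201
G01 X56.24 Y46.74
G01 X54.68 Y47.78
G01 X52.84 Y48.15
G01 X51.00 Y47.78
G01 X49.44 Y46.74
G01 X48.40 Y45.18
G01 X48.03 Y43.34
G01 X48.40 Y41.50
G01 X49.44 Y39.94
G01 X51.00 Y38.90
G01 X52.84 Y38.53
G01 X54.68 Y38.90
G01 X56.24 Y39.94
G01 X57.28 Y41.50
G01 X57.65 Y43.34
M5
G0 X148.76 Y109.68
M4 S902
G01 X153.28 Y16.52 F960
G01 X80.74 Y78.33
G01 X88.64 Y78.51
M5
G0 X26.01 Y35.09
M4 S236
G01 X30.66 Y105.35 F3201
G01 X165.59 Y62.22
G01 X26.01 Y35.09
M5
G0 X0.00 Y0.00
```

y_svg = 118.58 − y_m.

[1] S236→`#008000` (engrave); closed run; points: 57.65,75.24 57.28,73.40 56.24,71.84 54.68,70.80 52.84,70.43 51.00,70.80 49.44,71.84 48.40,73.40 48.03,75.24 48.40,77.08 49.44,78.64 51.00,79.68 52.84,80.05 54.68,79.68 56.24,78.64 57.28,77.08

[2] S902→`#000000` (cut); open run; points: 148.76,8.90 153.28,102.06 80.74,40.25 88.64,40.07

[3] S236→`#008000` (engrave); closed run; points: 26.01,83.49 30.66,13.23 165.59,56.36

<svg xmlns="http://www.w3.org/2000/svg" width="251.77mm" height="118.58mm" viewBox="0 0 251.77 118.58">
  <polygon points="57.65,75.24 57.28,73.40 56.24,71.84 54.68,70.80 52.84,70.43 51.00,70.80 49.44,71.84 48.40,73.40 48.03,75.24 48.40,77.08 49.44,78.64 51.00,79.68 52.84,80.05 54.68,79.68 56.24,78.64 57.28,77.08" fill="none" stroke="#008000"/>
  <polyline points="148.76,8.90 153.28,102.06 80.74,40.25 88.64,40.07" fill="none" stroke="#000000"/>
  <polygon points="26.01,83.49 30.66,13.23 165.59,56.36" fill="none" stroke="#008000"/>
</svg>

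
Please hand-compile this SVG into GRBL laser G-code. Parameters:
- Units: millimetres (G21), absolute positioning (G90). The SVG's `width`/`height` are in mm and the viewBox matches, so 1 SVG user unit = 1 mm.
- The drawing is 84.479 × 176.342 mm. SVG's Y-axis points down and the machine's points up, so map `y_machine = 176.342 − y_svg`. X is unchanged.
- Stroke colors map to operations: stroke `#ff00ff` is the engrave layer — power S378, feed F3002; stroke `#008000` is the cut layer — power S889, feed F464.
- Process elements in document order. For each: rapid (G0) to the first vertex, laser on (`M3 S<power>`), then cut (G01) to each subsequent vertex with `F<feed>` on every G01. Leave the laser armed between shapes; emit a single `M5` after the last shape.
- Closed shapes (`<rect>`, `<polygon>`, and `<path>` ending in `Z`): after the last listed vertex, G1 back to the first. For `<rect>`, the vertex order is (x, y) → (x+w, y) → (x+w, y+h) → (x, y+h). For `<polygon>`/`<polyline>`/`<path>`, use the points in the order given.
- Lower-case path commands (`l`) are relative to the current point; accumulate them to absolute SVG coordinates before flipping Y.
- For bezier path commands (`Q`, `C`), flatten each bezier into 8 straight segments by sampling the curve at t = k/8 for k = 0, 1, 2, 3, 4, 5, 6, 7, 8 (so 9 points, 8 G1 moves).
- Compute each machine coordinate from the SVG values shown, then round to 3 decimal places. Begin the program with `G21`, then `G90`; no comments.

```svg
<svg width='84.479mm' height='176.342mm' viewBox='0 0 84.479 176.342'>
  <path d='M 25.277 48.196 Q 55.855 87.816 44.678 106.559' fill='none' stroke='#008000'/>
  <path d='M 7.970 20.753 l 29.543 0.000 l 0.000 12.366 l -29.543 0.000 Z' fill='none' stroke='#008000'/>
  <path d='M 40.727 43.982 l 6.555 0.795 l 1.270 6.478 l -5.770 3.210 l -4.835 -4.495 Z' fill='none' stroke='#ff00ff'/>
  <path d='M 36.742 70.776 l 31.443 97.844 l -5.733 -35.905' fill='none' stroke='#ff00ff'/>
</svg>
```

1 u = 1 mm; y_m = 176.342 − y.

[1] `<path>` quadratic bezier, #008000→cut S889 F464: (25.277,128.146) → (32.269,118.567) → (37.956,109.641) → (42.339,101.367) → (45.416,93.745) → (47.189,86.776) → (47.657,80.459) → (46.820,74.795) → (44.678,69.783)

[2] `<path>` rectangle, #008000→cut S889 F464: (7.970,155.589) → (37.513,155.589) → (37.513,143.223) → (7.970,143.223) → (7.970,155.589) (closed)

[3] `<path>` regular polygon, #ff00ff→engrave S378 F3002: (40.727,132.360) → (47.282,131.565) → (48.552,125.087) → (42.782,121.877) → (37.947,126.372) → (40.727,132.360) (closed)

[4] `<path>` open polyline, #ff00ff→engrave S378 F3002: (36.742,105.566) → (68.185,7.722) → (62.452,43.627)

G21
G90
G0 X25.277 Y128.146
M3 S889
G01 X32.269 Y118.567 F464
G01 X37.956 Y109.641 F464
G01 X42.339 Y101.367 F464
G01 X45.416 Y93.745 F464
G01 X47.189 Y86.776 F464
G01 X47.657 Y80.459 F464
G01 X46.820 Y74.795 F464
G01 X44.678 Y69.783 F464
G0 X7.970 Y155.589
M3 S889
G01 X37.513 Y155.589 F464
G01 X37.513 Y143.223 F464
G01 X7.970 Y143.223 F464
G01 X7.970 Y155.589 F464
G0 X40.727 Y132.360
M3 S378
G01 X47.282 Y131.565 F3002
G01 X48.552 Y125.087 F3002
G01 X42.782 Y121.877 F3002
G01 X37.947 Y126.372 F3002
G01 X40.727 Y132.360 F3002
G0 X36.742 Y105.566
M3 S378
G01 X68.185 Y7.722 F3002
G01 X62.452 Y43.627 F3002
M5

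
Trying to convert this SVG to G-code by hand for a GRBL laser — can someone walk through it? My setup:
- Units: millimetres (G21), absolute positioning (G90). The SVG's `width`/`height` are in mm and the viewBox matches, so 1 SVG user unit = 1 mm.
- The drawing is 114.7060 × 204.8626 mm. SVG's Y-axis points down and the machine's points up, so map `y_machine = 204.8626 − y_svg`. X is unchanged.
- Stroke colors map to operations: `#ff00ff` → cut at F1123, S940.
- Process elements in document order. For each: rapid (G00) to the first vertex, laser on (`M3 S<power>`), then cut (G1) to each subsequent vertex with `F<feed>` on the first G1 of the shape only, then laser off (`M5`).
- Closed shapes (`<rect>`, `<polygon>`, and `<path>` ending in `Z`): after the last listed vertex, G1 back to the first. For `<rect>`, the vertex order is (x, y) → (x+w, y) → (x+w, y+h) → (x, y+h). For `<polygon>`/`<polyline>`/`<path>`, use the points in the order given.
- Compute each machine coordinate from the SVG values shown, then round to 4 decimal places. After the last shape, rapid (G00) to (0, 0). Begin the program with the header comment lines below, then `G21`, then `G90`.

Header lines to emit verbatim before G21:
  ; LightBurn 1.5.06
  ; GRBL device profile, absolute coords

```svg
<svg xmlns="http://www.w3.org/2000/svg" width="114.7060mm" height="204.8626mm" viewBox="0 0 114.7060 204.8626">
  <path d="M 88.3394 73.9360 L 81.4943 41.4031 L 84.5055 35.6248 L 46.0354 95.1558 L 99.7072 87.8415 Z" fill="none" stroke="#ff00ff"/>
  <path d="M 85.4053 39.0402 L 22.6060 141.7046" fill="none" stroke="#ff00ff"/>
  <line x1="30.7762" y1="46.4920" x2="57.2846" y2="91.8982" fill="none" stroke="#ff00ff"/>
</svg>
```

viewBox `0 0 114.7060 204.8626` with mm width/height → 1 unit = 1 mm. Flip: y_m = 204.8626 − y_svg.

**Shape 1** — `<path>` closed polygon, stroke `#ff00ff` → cut (S940, F1123). Machine vertices: (88.3394,130.9266) → (81.4943,163.4595) → (84.5055,169.2378) → (46.0354,109.7068) → (99.7072,117.0211) → (88.3394,130.9266). Closed: final G1 returns to the first vertex.

**Shape 2** — `<path>` line segment, stroke `#ff00ff` → cut (S940, F1123). Machine vertices: (85.4053,165.8224) → (22.6060,63.1580). Open path.

**Shape 3** — `<line>` line segment, stroke `#ff00ff` → cut (S940, F1123). Machine vertices: (30.7762,158.3706) → (57.2846,112.9644). Open path.

; LightBurn 1.5.06
; GRBL device profile, absolute coords
G21
G90
G00 X88.3394 Y130.9266
M3 S940
G1 X81.4943 Y163.4595 F1123
G1 X84.5055 Y169.2378
G1 X46.0354 Y109.7068
G1 X99.7072 Y117.0211
G1 X88.3394 Y130.9266
M5
G00 X85.4053 Y165.8224
M3 S940
G1 X22.6060 Y63.1580 F1123
M5
G00 X30.7762 Y158.3706
M3 S940
G1 X57.2846 Y112.9644 F1123
M5
G00 X0.0000 Y0.0000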